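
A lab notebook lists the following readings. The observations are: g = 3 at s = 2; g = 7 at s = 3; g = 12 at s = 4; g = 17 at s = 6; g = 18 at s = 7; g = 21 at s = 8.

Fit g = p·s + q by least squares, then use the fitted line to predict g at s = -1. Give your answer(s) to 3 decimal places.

Forming AᵀA = [[178, 30]; [30, 6]] and Aᵀg = [471, 78]ᵀ gives AᵀA·[p, q]ᵀ = Aᵀg.
det = 178·6 − 30² = 168.
p = (471·6 − 30·78)/168 = 81/28; q = (178·78 − 30·471)/168 = -41/28.
At s = -1: ĝ = (81/28)·(-1) + (-41/28)·(1) = -61/14.

ĝ = -4.357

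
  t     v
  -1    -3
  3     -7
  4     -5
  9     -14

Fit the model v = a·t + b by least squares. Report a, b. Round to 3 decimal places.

a = -1.089, b = -3.167

AᵀA·[a, b]ᵀ = Aᵀv reads: 107·a + 15·b = -164;  15·a + 4·b = -29.
det = 107·4 − 15² = 203.
a = ((-164)·4 − 15·(-29))/203 = -221/203; b = (107·(-29) − 15·(-164))/203 = -643/203.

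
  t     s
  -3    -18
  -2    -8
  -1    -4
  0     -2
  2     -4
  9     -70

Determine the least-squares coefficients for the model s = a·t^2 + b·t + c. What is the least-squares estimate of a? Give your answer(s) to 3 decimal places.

With design matrix X, XᵀX = [[6675, 701, 99]; [701, 99, 5]; [99, 5, 6]] and Xᵀs = [-5884, -564, -106]ᵀ.
Inverting the 3×3 Gram matrix, [a, b, c]ᵀ = [-12242/11945, 19928/11945, -25642/11945]ᵀ.

a = -1.025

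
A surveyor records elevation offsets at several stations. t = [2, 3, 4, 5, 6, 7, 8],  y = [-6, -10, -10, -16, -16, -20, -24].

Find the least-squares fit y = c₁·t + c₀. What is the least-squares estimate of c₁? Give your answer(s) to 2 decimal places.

c₁ = -2.86

Forming AᵀA = [[203, 35]; [35, 7]] and Aᵀy = [-590, -102]ᵀ gives AᵀA·[c₁, c₀]ᵀ = Aᵀy.
Eliminating c₀: 7·(row 1) − 35·(row 2) gives 196·c₁ = 7·(-590) − 35·(-102) = -560, so c₁ = -20/7.
Then c₀ = ((-102) − 35·(-20/7))/7 = -2/7.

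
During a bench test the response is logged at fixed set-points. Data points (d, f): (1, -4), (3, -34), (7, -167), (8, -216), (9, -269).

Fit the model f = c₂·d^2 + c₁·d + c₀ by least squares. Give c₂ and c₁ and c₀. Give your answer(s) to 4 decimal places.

c₂ = -2.9951, c₁ = -3.2523, c₀ = 2.4124

From the data, Σd^2·d^2 = 13140, Σd^2·d = 1612, Σd^2 = 204, Σd·d = 204, Σd = 28, Σ1 = 5.
And Σd^2·f = -44106, Σd·f = -5424, Σf = -690.
Normal equations: [[13140, 1612, 204]; [1612, 204, 28]; [204, 28, 5]]·[c₂, c₁, c₀]ᵀ = [-44106, -5424, -690]ᵀ.
Inverting the 3×3 Gram matrix, [c₂, c₁, c₀]ᵀ = [-12783/4268, -13881/4268, 234/97]ᵀ.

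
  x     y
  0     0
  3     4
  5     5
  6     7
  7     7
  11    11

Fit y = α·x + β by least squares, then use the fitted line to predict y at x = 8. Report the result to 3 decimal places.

The normal system MᵀM·[α, β]ᵀ = Mᵀy is [[240, 32]; [32, 6]]·[α, β]ᵀ = [249, 34]ᵀ.
Determinant 240·6 − 32² = 416.
α = (249·6 − 32·34)/416 = 203/208; β = (240·34 − 32·249)/416 = 6/13.
At x = 8: ŷ = (203/208)·(8) + (6/13)·(1) = 215/26.

ŷ = 8.269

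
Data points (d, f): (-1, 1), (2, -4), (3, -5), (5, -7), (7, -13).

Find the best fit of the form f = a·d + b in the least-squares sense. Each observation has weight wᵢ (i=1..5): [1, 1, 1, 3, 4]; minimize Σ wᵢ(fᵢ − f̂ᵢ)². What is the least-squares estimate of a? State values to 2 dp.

a = -1.75

Entries of XᵀWX: Σwᵢ·d·d = 285, Σwᵢ·d = 47, Σwᵢ·1 = 10.
Moment sums: Σwᵢ·d·f = -493, Σwᵢ·f = -81.
Eliminating b: 10·(row 1) − 47·(row 2) gives 641·a = 10·(-493) − 47·(-81) = -1123, so a = -1123/641.
Then b = ((-81) − 47·(-1123/641))/10 = 86/641.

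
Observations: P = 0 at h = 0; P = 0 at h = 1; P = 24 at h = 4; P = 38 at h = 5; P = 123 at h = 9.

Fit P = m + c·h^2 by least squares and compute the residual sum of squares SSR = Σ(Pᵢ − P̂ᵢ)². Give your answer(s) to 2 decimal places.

SSR = 1.43

Forming XᵀX = [[5, 123]; [123, 7443]] and XᵀP = [185, 11297]ᵀ gives XᵀX·[m, c]ᵀ = XᵀP.
Determinant 5·7443 − 123² = 22086.
m = (185·7443 − 123·11297)/22086 = -2096/3681; c = (5·11297 − 123·185)/22086 = 16865/11043.
Residuals: 2096/3681, -10577/11043, 1480/11043, 4297/11043, -496/3681; SSR = 15782/11043.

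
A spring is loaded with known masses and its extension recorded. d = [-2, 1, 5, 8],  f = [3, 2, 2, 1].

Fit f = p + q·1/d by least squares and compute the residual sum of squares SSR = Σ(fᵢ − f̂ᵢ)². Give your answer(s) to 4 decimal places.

Sums needed: Σ1 = 4, Σ1/d = 33/40, Σ1/d·1/d = 2089/1600.
Moment sums: Σf = 8, Σ1/d·f = 41/40.
So AᵀA·[p, q]ᵀ = Aᵀf: [[4, 33/40]; [33/40, 2089/1600]]·[p, q]ᵀ = [8, 41/40]ᵀ.
Eliminating q: (2089/1600)·(row 1) − (33/40)·(row 2) gives (7267/1600)·p = (2089/1600)·8 − (33/40)·(41/40) = 15359/1600, so p = 15359/7267.
Then q = ((41/40) − (33/40)·(15359/7267))/(2089/1600) = -4000/7267.
Residuals: 4442/7267, 3175/7267, -25/7267, -584/559; SSR = 12034/7267.

SSR = 1.6560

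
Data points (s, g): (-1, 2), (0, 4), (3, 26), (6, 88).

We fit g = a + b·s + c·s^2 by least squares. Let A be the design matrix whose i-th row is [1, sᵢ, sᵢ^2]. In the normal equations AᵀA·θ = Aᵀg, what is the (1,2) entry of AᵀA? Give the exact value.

8

Row 1 ↔ basis 1, column 2 ↔ basis s, so (AᵀA)_{1,2} = Σᵢ s = (1)·(-1) + (1)·(0) + (1)·(3) + (1)·(6) = 8.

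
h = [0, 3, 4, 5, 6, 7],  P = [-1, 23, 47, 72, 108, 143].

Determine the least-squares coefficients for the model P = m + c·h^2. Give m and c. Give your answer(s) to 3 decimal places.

m = -1.743, c = 2.981

Entries of MᵀM: Σ1 = 6, Σh^2 = 135, Σh^2·h^2 = 4659.
Moment sums: ΣP = 392, Σh^2·P = 13654.
det = 6·4659 − 135² = 9729.
m = (392·4659 − 135·13654)/9729 = -5654/3243; c = (6·13654 − 135·392)/9729 = 9668/3243.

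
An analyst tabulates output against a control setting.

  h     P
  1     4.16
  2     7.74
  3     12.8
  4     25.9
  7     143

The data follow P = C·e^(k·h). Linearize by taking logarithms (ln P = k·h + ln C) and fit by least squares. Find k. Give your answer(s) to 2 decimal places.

k = 0.59

Let Y = ln P. Fitting Y = k·h + ln C by least squares:
Over the data: Σh = 17.0000, Σ(h)² = 79.0000, Σln P = 14.2384, Σh·ln P = 60.9235.
Normal system: [[79.0000, 17.0000]; [17.0000, 5]]·[k, ln C]ᵀ = [60.9235, 14.2384]ᵀ.
Δ = 79.0000·5 − (17.0000)² = 106.0000; k = (60.9235·5 − 17.0000·14.2384)/106.0000 = 0.59023, ln C = (79.0000·14.2384 − 17.0000·60.9235)/106.0000 = 0.84092.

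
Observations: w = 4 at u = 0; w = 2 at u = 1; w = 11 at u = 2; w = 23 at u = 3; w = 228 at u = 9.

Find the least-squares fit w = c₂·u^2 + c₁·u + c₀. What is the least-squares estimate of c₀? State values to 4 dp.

c₀ = 3.2332

XᵀX·[c₂, c₁, c₀]ᵀ = Xᵀw reads: 6659·c₂ + 765·c₁ + 95·c₀ = 18721;  765·c₂ + 95·c₁ + 15·c₀ = 2145;  95·c₂ + 15·c₁ + 5·c₀ = 268.
Inverting the 3×3 Gram matrix, [c₂, c₁, c₀]ᵀ = [1259/410, -5451/2050, 3314/1025]ᵀ.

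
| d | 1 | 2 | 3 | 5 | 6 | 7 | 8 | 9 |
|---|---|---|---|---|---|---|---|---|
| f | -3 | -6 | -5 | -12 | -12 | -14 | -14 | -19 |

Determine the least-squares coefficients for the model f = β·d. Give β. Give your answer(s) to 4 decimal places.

XᵀX·[β]ᵀ = Xᵀf reads: 269·β = -543.
(Σd·d = 269, Σd·f = -543.)
Hence β = -543 / 269 ≈ -2.01859.

β = -2.0186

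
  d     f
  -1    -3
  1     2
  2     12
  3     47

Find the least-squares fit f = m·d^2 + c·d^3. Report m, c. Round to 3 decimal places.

The normal equations are: 99·m + 275·c = 470;  275·m + 795·c = 1370.
(Σd^2·d^2 = 99, Σd^2·d^3 = 275, Σd^3·d^3 = 795, Σd^2·f = 470, Σd^3·f = 1370.)
Determinant 99·795 − 275² = 3080.
m = (470·795 − 275·1370)/3080 = -155/154; c = (99·1370 − 275·470)/3080 = 29/14.

m = -1.006, c = 2.071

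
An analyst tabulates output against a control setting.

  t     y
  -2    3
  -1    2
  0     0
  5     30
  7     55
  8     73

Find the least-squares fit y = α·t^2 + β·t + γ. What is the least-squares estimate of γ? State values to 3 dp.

γ = 0.490

The normal equations are: 7139·α + 971·β + 143·γ = 8131;  971·α + 143·β + 17·γ = 1111;  143·α + 17·β + 6·γ = 163.
(Σt^2·t^2 = 7139, Σt^2·t = 971, Σt^2 = 143, Σt·t = 143, Σt = 17, Σ1 = 6, Σt^2·y = 8131, Σt·y = 1111, Σy = 163.)
Row-reducing yields α = 17679/16820, β = 1931/3364, γ = 4119/8410.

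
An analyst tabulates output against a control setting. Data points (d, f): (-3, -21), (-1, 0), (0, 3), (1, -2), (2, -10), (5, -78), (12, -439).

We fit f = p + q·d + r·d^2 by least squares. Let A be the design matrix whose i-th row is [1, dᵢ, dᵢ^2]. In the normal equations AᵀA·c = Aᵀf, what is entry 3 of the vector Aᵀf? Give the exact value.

-65397

Entry 3 ↔ basis d^2, so (Aᵀf)_{3} = Σᵢ (d^2)·fᵢ = (9)·(-21) + (1)·(0) + (0)·(3) + (1)·(-2) + (4)·(-10) + (25)·(-78) + (144)·(-439) = -65397.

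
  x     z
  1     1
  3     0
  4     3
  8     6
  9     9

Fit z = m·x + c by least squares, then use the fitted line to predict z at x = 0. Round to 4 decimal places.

From the data, Σx·x = 171, Σx = 25, Σ1 = 5.
Moment sums: Σx·z = 142, Σz = 19.
det = 171·5 − 25² = 230.
m = (142·5 − 25·19)/230 = 47/46; c = (171·19 − 25·142)/230 = -301/230.
At x = 0: ẑ = (47/46)·(0) + (-301/230)·(1) = -301/230.

ẑ = -1.3087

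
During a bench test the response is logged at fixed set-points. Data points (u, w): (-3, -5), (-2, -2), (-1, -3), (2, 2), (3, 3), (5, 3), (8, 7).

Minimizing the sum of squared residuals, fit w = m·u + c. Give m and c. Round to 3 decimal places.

m = 1.021, c = -1.036

Normal-equation sums: Σu·u = 116, Σu = 12, Σ1 = 7.
Moment sums: Σu·w = 106, Σw = 5.
Eliminating c: 7·(row 1) − 12·(row 2) gives 668·m = 7·106 − 12·5 = 682, so m = 341/334.
Then c = (5 − 12·(341/334))/7 = -173/167.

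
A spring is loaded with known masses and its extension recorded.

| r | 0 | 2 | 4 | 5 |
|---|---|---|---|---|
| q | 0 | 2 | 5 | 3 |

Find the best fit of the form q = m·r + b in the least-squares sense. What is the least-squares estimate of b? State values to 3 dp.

Sums needed: Σr·r = 45, Σr = 11, Σ1 = 4.
Right-hand side: Σr·q = 39, Σq = 10.
AᵀA·[m, b]ᵀ = Aᵀq becomes [[45, 11]; [11, 4]]·[m, b]ᵀ = [39, 10]ᵀ.
Eliminating b: 4·(row 1) − 11·(row 2) gives 59·m = 4·39 − 11·10 = 46, so m = 46/59.
Then b = (10 − 11·(46/59))/4 = 21/59.

b = 0.356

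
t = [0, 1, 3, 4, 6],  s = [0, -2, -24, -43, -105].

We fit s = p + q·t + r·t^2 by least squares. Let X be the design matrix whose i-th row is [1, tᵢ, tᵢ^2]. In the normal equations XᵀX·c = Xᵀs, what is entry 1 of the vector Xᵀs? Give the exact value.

Entry 1 ↔ basis 1, so (Xᵀs)_{1} = Σᵢ sᵢ = (1)·(0) + (1)·(-2) + (1)·(-24) + (1)·(-43) + (1)·(-105) = -174.

-174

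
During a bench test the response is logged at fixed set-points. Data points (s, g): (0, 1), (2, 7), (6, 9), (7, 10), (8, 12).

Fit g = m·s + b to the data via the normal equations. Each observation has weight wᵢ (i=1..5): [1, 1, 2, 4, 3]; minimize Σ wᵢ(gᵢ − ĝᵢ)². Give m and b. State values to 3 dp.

m = 1.147, b = 2.390

AᵀWA·[m, b]ᵀ = AᵀWg reads: 464·m + 66·b = 690;  66·m + 11·b = 102.
(Σwᵢ·s·s = 464, Σwᵢ·s = 66, Σwᵢ·1 = 11, Σwᵢ·s·g = 690, Σwᵢ·g = 102.)
Δ = 464·11 − 66² = 748.
m = (690·11 − 66·102)/748 = 39/34; b = (464·102 − 66·690)/748 = 447/187.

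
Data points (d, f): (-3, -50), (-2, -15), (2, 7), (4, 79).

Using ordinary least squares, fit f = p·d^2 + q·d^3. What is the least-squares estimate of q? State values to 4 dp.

From the data, Σd^2·d^2 = 369, Σd^2·d^3 = 781, Σd^3·d^3 = 4953.
Right-hand side: Σd^2·f = 782, Σd^3·f = 6582.
Normal equations: [[369, 781]; [781, 4953]]·[p, q]ᵀ = [782, 6582]ᵀ.
Eliminating q: 4953·(row 1) − 781·(row 2) gives 1217696·p = 4953·782 − 781·6582 = -1267296, so p = -39603/38053.
Then q = (6582 − 781·(-39603/38053))/4953 = 56813/38053.

q = 1.4930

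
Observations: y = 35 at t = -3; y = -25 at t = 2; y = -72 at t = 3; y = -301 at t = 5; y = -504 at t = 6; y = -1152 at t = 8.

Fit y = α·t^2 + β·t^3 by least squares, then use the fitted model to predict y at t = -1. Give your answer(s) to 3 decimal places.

ŷ = -0.080

The normal system XᵀX·[α, β]ᵀ = Xᵀy is [[6195, 43701]; [43701, 325947]]·[α, β]ᵀ = [-99830, -739402]ᵀ.
det = 6195·325947 − 43701² = 109464264.
α = ((-99830)·325947 − 43701·(-739402))/109464264 = -3148364/1520337; β = (6195·(-739402) − 43701·(-99830))/109464264 = -144130/72397.
At t = -1: ŷ = (-3148364/1520337)·(1) + (-144130/72397)·(-1) = -121634/1520337.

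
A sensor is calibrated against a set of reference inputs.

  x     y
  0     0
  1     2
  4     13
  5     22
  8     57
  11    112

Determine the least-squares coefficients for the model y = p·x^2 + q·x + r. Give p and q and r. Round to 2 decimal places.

p = 0.99, q = -0.83, r = 0.81

With design matrix M, MᵀM = [[19619, 2033, 227]; [2033, 227, 29]; [227, 29, 6]] and Mᵀy = [17960, 1852, 206]ᵀ.
Row-reducing yields p = 122087/123090, q = -20377/24618, r = 16596/20515.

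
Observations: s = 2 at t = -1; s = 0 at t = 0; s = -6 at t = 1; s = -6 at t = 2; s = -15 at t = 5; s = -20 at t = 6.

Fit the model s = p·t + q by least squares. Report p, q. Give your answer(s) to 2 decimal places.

p = -3.03, q = -0.94

Sums needed: Σt·t = 67, Σt = 13, Σ1 = 6.
Right-hand side: Σt·s = -215, Σs = -45.
Normal equations: [[67, 13]; [13, 6]]·[p, q]ᵀ = [-215, -45]ᵀ.
Determinant 67·6 − 13² = 233.
p = ((-215)·6 − 13·(-45))/233 = -705/233; q = (67·(-45) − 13·(-215))/233 = -220/233.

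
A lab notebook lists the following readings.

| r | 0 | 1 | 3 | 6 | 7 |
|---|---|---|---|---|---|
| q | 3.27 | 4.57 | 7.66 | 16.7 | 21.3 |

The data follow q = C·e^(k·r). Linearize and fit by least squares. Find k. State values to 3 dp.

With ln qᵢ as the transformed response and rᵢ as the regressor:
Over the data: Σr = 17.0000, Σ(r)² = 95.0000, Σln q = 10.6144, Σr·ln q = 45.9310.
Normal system: [[95.0000, 17.0000]; [17.0000, 5]]·[k, ln C]ᵀ = [45.9310, 10.6144]ᵀ.
Solving (det = 186.0000): k = 0.26457, ln C = 1.22336.

k = 0.265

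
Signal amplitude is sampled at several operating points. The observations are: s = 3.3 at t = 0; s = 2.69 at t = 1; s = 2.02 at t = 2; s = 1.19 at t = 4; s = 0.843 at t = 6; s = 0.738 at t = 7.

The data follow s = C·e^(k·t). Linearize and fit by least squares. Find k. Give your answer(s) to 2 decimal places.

Let Y = ln s. Fitting Y = k·t + ln C by least squares:
Σt = 20.0000, Σ(t)² = 106.0000, Σln s = 2.5859, Σt·ln s = -0.0599.
Equations: 106.0000·k + 20.0000·ln C = -0.0599;  20.0000·k + 6·ln C = 2.5859.
Solving (det = 236.0000): k = -0.22067, ln C = 1.16654.

k = -0.22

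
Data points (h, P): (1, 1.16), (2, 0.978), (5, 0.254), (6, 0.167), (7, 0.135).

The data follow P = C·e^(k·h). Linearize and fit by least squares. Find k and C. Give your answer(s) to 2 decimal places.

k = -0.39, C = 1.85

Let Y = ln P. Fitting Y = k·h + ln C by least squares:
Sums: Σh = 21.0000, Σ(h)² = 115.0000, Σln P = -5.0365, Σh·ln P = -31.5041.
Normal system: [[115.0000, 21.0000]; [21.0000, 5]]·[k, ln C]ᵀ = [-31.5041, -5.0365]ᵀ.
Δ = 115.0000·5 − (21.0000)² = 134.0000; k = (-31.5041·5 − 21.0000·-5.0365)/134.0000 = -0.38623, ln C = (115.0000·-5.0365 − 21.0000·-31.5041)/134.0000 = 0.61485, so C = exp(0.61485) = 1.84938.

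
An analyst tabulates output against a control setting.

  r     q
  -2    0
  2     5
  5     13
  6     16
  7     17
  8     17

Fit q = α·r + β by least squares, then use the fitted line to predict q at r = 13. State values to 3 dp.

Entries of AᵀA: Σr·r = 182, Σr = 26, Σ1 = 6.
And Σr·q = 426, Σq = 68.
Δ = 182·6 − 26² = 416.
α = (426·6 − 26·68)/416 = 197/104; β = (182·68 − 26·426)/416 = 25/8.
At r = 13: q̂ = (197/104)·(13) + (25/8)·(1) = 111/4.

q̂ = 27.750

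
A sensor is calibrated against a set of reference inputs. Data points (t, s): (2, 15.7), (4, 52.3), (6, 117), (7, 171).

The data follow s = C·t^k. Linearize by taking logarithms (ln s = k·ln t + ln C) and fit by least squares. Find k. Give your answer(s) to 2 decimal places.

With ln sᵢ as the transformed response and ln tᵢ as the regressor:
Σln t = 5.8171, Σ(ln t)² = 9.3992, Σln s = 16.6145, Σln t·ln s = 25.9321.
Normal system: [[9.3992, 5.8171]; [5.8171, 4]]·[k, ln C]ᵀ = [25.9321, 16.6145]ᵀ.
Δ = 9.3992·4 − (5.8171)² = 3.7582; k = (25.9321·4 − 5.8171·16.6145)/3.7582 = 1.88396, ln C = (9.3992·16.6145 − 5.8171·25.9321)/3.7582 = 1.41383.

k = 1.88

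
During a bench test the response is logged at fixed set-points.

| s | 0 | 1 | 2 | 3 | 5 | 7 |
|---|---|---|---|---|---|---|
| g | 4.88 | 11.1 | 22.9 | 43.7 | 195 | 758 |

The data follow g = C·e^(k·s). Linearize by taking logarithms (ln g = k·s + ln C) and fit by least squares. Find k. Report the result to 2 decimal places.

Taking logs, ln g = k·s + ln C, so regress ln g on s.
Σs = 18.0000, Σ(s)² = 88.0000, Σln g = 22.8043, Σs·ln g = 92.7810.
Equations: 88.0000·k + 18.0000·ln C = 92.7810;  18.0000·k + 6·ln C = 22.8043.
Slope k = (n·Σs·ln g − Σs·Σln g)/(n·Σ(s)² − (Σs)²) = (6·92.7810 − 18.0000·22.8043)/204.0000 = 0.71671; ln C = (Σln g − k·Σs)/n = 1.65057.

k = 0.72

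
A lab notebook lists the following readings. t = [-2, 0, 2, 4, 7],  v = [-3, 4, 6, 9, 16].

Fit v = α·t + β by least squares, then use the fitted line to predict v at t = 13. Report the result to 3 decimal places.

v̂ = 27.557

Normal-equation sums: Σt·t = 73, Σt = 11, Σ1 = 5.
For Mᵀv: Σt·v = 166, Σv = 32.
MᵀM·[α, β]ᵀ = Mᵀv becomes [[73, 11]; [11, 5]]·[α, β]ᵀ = [166, 32]ᵀ.
det = 73·5 − 11² = 244.
α = (166·5 − 11·32)/244 = 239/122; β = (73·32 − 11·166)/244 = 255/122.
At t = 13: v̂ = (239/122)·(13) + (255/122)·(1) = 1681/61.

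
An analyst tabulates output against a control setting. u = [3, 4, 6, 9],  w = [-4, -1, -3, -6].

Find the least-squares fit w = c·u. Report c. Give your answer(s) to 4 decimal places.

Sums needed: Σu·u = 142.
Right-hand side: Σu·w = -88.
Hence c = -88 / 142 ≈ -0.619718.

c = -0.6197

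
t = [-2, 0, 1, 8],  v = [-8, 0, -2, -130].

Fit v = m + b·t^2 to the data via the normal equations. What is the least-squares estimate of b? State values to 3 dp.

b = -2.032

Setting ∂/∂m … = 0 gives: 4·m + 69·b = -140;  69·m + 4113·b = -8354.
Eliminating b: 4113·(row 1) − 69·(row 2) gives 11691·m = 4113·(-140) − 69·(-8354) = 606, so m = 202/3897.
Then b = ((-8354) − 69·(202/3897))/4113 = -23756/11691.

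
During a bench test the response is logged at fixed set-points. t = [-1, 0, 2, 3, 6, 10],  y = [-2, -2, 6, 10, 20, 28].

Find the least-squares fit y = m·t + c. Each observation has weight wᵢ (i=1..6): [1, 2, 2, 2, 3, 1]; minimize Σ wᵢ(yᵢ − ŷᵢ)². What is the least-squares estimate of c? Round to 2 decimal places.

c = -0.06

The normal system XᵀWX·[m, c]ᵀ = XᵀWy is [[235, 37]; [37, 11]]·[m, c]ᵀ = [726, 114]ᵀ.
det = 235·11 − 37² = 1216.
m = (726·11 − 37·114)/1216 = 471/152; c = (235·114 − 37·726)/1216 = -9/152.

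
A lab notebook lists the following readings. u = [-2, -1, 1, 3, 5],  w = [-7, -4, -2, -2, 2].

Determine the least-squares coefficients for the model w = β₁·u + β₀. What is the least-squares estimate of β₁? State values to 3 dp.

Normal-equation sums: Σu·u = 40, Σu = 6, Σ1 = 5.
For Aᵀw: Σu·w = 20, Σw = -13.
AᵀA·[β₁, β₀]ᵀ = Aᵀw becomes [[40, 6]; [6, 5]]·[β₁, β₀]ᵀ = [20, -13]ᵀ.
det = 40·5 − 6² = 164.
β₁ = (20·5 − 6·(-13))/164 = 89/82; β₀ = (40·(-13) − 6·20)/164 = -160/41.

β₁ = 1.085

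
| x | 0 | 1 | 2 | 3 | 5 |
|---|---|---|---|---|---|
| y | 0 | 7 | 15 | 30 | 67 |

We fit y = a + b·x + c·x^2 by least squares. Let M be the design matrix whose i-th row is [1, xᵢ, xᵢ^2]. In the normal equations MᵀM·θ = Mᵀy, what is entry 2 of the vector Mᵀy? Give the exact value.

Entry 2 ↔ basis x, so (Mᵀy)_{2} = Σᵢ (x)·yᵢ = (0)·(0) + (1)·(7) + (2)·(15) + (3)·(30) + (5)·(67) = 462.

462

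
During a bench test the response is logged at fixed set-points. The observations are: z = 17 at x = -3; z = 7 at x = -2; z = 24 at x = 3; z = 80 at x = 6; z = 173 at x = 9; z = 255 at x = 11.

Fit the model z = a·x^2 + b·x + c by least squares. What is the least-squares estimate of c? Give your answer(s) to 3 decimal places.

The normal system MᵀM·[a, b, c]ᵀ = Mᵀz is [[22676, 2268, 260]; [2268, 260, 24]; [260, 24, 6]]·[a, b, c]ᵀ = [48145, 4849, 556]ᵀ.
Inverting the 3×3 Gram matrix, [a, b, c]ᵀ = [54073/27236, 15527/13618, 28245/13618]ᵀ.

c = 2.074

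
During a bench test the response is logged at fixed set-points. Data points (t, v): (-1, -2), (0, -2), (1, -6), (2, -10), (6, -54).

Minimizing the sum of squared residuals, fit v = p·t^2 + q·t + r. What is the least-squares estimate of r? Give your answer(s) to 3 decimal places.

From the data, Σt^2·t^2 = 1314, Σt^2·t = 224, Σt^2 = 42, Σt·t = 42, Σt = 8, Σ1 = 5.
For Aᵀv: Σt^2·v = -1992, Σt·v = -348, Σv = -74.
Row-reducing yields p = -5018/4351, q = -7266/4351, r = -10618/4351.

r = -2.440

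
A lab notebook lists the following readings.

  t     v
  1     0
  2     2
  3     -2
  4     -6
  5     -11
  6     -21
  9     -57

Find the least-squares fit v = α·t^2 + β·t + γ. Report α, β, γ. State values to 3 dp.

Entries of AᵀA: Σt^2·t^2 = 8836, Σt^2·t = 1170, Σt^2 = 172, Σt·t = 172, Σt = 30, Σ1 = 7.
For Aᵀv: Σt^2·v = -5754, Σt·v = -720, Σv = -95.
So AᵀA·[α, β, γ]ᵀ = Aᵀv: [[8836, 1170, 172]; [1170, 172, 30]; [172, 30, 7]]·[α, β, γ]ᵀ = [-5754, -720, -95]ᵀ.
Inverting the 3×3 Gram matrix, [α, β, γ]ᵀ = [-22909/22449, 22205/7483, -3893/3207]ᵀ.

α = -1.020, β = 2.967, γ = -1.214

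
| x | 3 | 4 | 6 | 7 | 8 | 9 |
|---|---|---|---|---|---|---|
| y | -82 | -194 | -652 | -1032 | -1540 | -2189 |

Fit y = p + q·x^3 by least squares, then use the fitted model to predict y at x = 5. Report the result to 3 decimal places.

Compute the Gram sums: Σ1 = 6, Σx^3 = 1891, Σx^3·x^3 = 962715.
For Aᵀy: Σy = -5689, Σx^3·y = -2893699.
Normal equations: [[6, 1891]; [1891, 962715]]·[p, q]ᵀ = [-5689, -2893699]ᵀ.
det = 6·962715 − 1891² = 2200409.
p = ((-5689)·962715 − 1891·(-2893699))/2200409 = -4900826/2200409; q = (6·(-2893699) − 1891·(-5689))/2200409 = -6604295/2200409.
At x = 5: ŷ = (-4900826/2200409)·(1) + (-6604295/2200409)·(125) = -830437701/2200409.

ŷ = -377.402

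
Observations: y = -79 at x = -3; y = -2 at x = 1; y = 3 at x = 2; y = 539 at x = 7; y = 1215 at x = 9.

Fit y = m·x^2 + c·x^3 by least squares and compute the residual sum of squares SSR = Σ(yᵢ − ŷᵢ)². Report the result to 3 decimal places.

SSR = 4.372

The normal equations are: 9060·m + 75646·c = 124125;  75646·m + 649884·c = 1072767.
(Σx^2·x^2 = 9060, Σx^2·x^3 = 75646, Σx^3·x^3 = 649884, Σx^2·y = 124125, Σx^3·y = 1072767.)
Determinant 9060·649884 − 75646² = 165631724.
m = (124125·649884 − 75646·1072767)/165631724 = -241840491/82815862; c = (9060·1072767 − 75646·124125)/165631724 = 164854635/82815862.
Residuals: 42593233/41407931, -44322934/41407931, -51513765/41407931, -28603064/41407931, 15661593/41407931; SSR = 181023165/41407931.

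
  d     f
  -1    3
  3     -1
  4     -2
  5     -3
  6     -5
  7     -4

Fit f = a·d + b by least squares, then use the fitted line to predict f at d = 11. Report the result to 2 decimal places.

Setting ∂/∂a … = 0 gives: 136·a + 24·b = -87;  24·a + 6·b = -12.
(Σd·d = 136, Σd = 24, Σ1 = 6, Σd·f = -87, Σf = -12.)
Eliminating b: 6·(row 1) − 24·(row 2) gives 240·a = 6·(-87) − 24·(-12) = -234, so a = -39/40.
Then b = ((-12) − 24·(-39/40))/6 = 19/10.
At d = 11: f̂ = (-39/40)·(11) + (19/10)·(1) = -353/40.

f̂ = -8.83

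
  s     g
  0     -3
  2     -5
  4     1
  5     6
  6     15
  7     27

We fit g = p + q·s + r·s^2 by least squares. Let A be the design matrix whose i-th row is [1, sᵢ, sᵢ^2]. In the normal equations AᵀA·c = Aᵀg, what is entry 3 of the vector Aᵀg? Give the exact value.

2009

Entry 3 ↔ basis s^2, so (Aᵀg)_{3} = Σᵢ (s^2)·gᵢ = (0)·(-3) + (4)·(-5) + (16)·(1) + (25)·(6) + (36)·(15) + (49)·(27) = 2009.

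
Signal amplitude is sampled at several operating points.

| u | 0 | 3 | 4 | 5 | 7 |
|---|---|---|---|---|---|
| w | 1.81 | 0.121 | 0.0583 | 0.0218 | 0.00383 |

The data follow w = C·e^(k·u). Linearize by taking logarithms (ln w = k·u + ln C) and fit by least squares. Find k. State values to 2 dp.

k = -0.88

With ln wᵢ as the transformed response and uᵢ as the regressor:
AᵀA = [[99.0000, 19.0000]; [19.0000, 5]], rhs = [-75.7880, -13.7515]ᵀ  (here Σu = 19.0000, Σ(u)² = 99.0000, Σln w = -13.7515, Σu·ln w = -75.7880).
Slope k = (n·Σu·ln w − Σu·Σln w)/(n·Σ(u)² − (Σu)²) = (5·-75.7880 − 19.0000·-13.7515)/134.0000 = -0.87807; ln C = (Σln w − k·Σu)/n = 0.58634.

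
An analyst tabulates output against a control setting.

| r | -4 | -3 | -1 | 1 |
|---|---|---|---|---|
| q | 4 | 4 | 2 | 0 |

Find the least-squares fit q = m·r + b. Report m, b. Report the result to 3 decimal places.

AᵀA·[m, b]ᵀ = Aᵀq reads: 27·m + (-7)·b = -30;  (-7)·m + 4·b = 10.
Determinant 27·4 − (-7)² = 59.
m = ((-30)·4 − (-7)·10)/59 = -50/59; b = (27·10 − (-7)·(-30))/59 = 60/59.

m = -0.847, b = 1.017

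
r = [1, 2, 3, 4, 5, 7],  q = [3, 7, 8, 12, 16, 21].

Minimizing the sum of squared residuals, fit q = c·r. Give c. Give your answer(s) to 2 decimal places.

c = 3.04

Entries of MᵀM: Σr·r = 104.
For Mᵀq: Σr·q = 316.
Normal equations: [[104]]·[c]ᵀ = [316]ᵀ.
c = 316/104 = 3.03846.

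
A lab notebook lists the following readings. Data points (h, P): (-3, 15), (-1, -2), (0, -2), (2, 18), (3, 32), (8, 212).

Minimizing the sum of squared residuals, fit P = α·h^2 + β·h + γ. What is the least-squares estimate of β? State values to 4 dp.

With design matrix X, XᵀX = [[4275, 519, 87]; [519, 87, 9]; [87, 9, 6]] and XᵀP = [14061, 1785, 273]ᵀ.
Solving the 3×3 system (Gaussian elimination) gives α = 59/20, β = 437/140, γ = -137/70.

β = 3.1214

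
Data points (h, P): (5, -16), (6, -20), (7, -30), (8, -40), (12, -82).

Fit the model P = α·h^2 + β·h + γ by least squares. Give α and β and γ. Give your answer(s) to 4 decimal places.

α = -0.3969, β = -2.8727, γ = 9.4764

The normal equations are: 29154·α + 2924·β + 318·γ = -16958;  2924·α + 318·β + 38·γ = -1714;  318·α + 38·β + 5·γ = -188.
(Σh^2·h^2 = 29154, Σh^2·h = 2924, Σh^2 = 318, Σh·h = 318, Σh = 38, Σ1 = 5, Σh^2·P = -16958, Σh·P = -1714, ΣP = -188.)
Row-reducing yields α = -1727/4351, β = -12499/4351, γ = 41232/4351.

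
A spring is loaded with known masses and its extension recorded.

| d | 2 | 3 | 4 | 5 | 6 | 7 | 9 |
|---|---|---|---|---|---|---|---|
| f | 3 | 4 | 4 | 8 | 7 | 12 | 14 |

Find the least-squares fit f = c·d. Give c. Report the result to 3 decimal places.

c = 1.482

With design matrix M, MᵀM = [[220]] and Mᵀf = [326]ᵀ.
Hence c = 326 / 220 ≈ 1.48182.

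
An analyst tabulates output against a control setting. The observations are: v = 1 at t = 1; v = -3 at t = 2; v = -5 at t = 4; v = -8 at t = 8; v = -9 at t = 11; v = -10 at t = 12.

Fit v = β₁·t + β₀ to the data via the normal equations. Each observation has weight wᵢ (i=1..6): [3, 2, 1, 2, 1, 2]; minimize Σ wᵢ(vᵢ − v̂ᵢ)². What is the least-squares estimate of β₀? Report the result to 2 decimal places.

Entries of XᵀWX: Σwᵢ·t·t = 564, Σwᵢ·t = 62, Σwᵢ·1 = 11.
Moment sums: Σwᵢ·t·v = -496, Σwᵢ·v = -53.
XᵀWX·[β₁, β₀]ᵀ = XᵀWv becomes [[564, 62]; [62, 11]]·[β₁, β₀]ᵀ = [-496, -53]ᵀ.
det = 564·11 − 62² = 2360.
β₁ = ((-496)·11 − 62·(-53))/2360 = -217/236; β₀ = (564·(-53) − 62·(-496))/2360 = 43/118.

β₀ = 0.36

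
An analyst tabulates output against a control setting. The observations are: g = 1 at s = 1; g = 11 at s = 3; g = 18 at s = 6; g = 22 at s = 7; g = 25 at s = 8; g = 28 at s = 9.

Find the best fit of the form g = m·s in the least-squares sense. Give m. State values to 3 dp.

The normal system AᵀA·[m]ᵀ = Aᵀg is [[240]]·[m]ᵀ = [748]ᵀ.
m = 748/240 = 3.11667.

m = 3.117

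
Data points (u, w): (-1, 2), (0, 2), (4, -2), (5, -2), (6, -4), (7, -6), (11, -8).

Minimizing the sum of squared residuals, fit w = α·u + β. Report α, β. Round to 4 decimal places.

α = -0.9017, β = 1.5506

Compute the Gram sums: Σu·u = 248, Σu = 32, Σ1 = 7.
Moment sums: Σu·w = -174, Σw = -18.
So AᵀA·[α, β]ᵀ = Aᵀw: [[248, 32]; [32, 7]]·[α, β]ᵀ = [-174, -18]ᵀ.
Determinant 248·7 − 32² = 712.
α = ((-174)·7 − 32·(-18))/712 = -321/356; β = (248·(-18) − 32·(-174))/712 = 138/89.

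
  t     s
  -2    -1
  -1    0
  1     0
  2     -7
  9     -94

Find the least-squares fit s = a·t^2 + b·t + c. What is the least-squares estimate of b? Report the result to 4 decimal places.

Compute the Gram sums: Σt^2·t^2 = 6595, Σt^2·t = 729, Σt^2 = 91, Σt·t = 91, Σt = 9, Σ1 = 5.
For Mᵀs: Σt^2·s = -7646, Σt·s = -858, Σs = -102.
Inverting the 3×3 Gram matrix, [a, b, c]ᵀ = [-2027/1952, -2283/1952, 295/488]ᵀ.

b = -1.1696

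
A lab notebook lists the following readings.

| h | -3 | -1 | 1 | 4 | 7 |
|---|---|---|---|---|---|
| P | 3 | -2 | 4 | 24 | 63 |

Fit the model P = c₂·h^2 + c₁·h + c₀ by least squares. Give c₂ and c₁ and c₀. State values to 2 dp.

Compute the Gram sums: Σh^2·h^2 = 2740, Σh^2·h = 380, Σh^2 = 76, Σh·h = 76, Σh = 8, Σ1 = 5.
And Σh^2·P = 3500, Σh·P = 534, ΣP = 92.
MᵀM·[c₂, c₁, c₀]ᵀ = MᵀP becomes [[2740, 380, 76]; [380, 76, 8]; [76, 8, 5]]·[c₂, c₁, c₀]ᵀ = [3500, 534, 92]ᵀ.
Row-reducing yields c₂ = 20545/20868, c₁ = 43717/20868, c₀ = 145/1739.

c₂ = 0.98, c₁ = 2.09, c₀ = 0.08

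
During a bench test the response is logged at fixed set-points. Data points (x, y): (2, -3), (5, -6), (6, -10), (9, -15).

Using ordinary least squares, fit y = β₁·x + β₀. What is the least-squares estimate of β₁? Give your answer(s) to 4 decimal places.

Normal-equation sums: Σx·x = 146, Σx = 22, Σ1 = 4.
For Aᵀy: Σx·y = -231, Σy = -34.
AᵀA·[β₁, β₀]ᵀ = Aᵀy becomes [[146, 22]; [22, 4]]·[β₁, β₀]ᵀ = [-231, -34]ᵀ.
Determinant 146·4 − 22² = 100.
β₁ = ((-231)·4 − 22·(-34))/100 = -44/25; β₀ = (146·(-34) − 22·(-231))/100 = 59/50.

β₁ = -1.7600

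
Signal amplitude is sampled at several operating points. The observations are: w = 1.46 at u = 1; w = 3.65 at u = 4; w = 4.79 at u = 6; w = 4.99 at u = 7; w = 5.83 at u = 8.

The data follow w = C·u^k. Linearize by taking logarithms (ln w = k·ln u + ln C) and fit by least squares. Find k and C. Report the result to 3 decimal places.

k = 0.654, C = 1.463

Linearized form: ln w = k·ln u + ln C. From the 5 transformed points,
AᵀA = [[13.2429, 7.2034]; [7.2034, 5]], rhs = [11.3957, 6.6101]ᵀ  (here Σln u = 7.2034, Σ(ln u)² = 13.2429, Σln w = 6.6101, Σln u·ln w = 11.3957).
Slope k = (n·Σln u·ln w − Σln u·Σln w)/(n·Σ(ln u)² − (Σln u)²) = (5·11.3957 − 7.2034·6.6101)/14.3252 = 0.65361; ln C = (Σln w − k·Σln u)/n = 0.38039, so C = exp(0.38039) = 1.46285.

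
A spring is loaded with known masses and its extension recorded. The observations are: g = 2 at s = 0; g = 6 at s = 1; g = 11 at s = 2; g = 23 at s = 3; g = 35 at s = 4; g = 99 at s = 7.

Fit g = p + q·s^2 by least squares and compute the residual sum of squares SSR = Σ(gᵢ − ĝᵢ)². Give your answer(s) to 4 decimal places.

SSR = 6.3606

Compute the Gram sums: Σ1 = 6, Σs^2 = 79, Σs^2·s^2 = 2755.
Right-hand side: Σg = 176, Σs^2·g = 5668.
Δ = 6·2755 − 79² = 10289.
p = (176·2755 − 79·5668)/10289 = 37108/10289; q = (6·5668 − 79·176)/10289 = 20104/10289.
Residuals: -16530/10289, 4522/10289, -4345/10289, 18603/10289, 1343/10289, -3593/10289; SSR = 65444/10289.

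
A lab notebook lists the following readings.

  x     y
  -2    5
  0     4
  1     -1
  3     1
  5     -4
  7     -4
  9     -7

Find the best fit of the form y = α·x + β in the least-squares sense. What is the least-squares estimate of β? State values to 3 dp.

Setting ∂/∂α … = 0 gives: 169·α + 23·β = -119;  23·α + 7·β = -6.
Eliminating β: 7·(row 1) − 23·(row 2) gives 654·α = 7·(-119) − 23·(-6) = -695, so α = -695/654.
Then β = ((-6) − 23·(-695/654))/7 = 1723/654.

β = 2.635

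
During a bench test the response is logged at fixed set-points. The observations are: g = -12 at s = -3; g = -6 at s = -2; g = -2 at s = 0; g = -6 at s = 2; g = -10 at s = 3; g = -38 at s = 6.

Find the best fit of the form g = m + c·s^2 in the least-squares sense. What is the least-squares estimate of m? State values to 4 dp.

m = -2.0000

MᵀM·[m, c]ᵀ = Mᵀg reads: 6·m + 62·c = -74;  62·m + 1490·c = -1614.
det = 6·1490 − 62² = 5096.
m = ((-74)·1490 − 62·(-1614))/5096 = -2; c = (6·(-1614) − 62·(-74))/5096 = -1.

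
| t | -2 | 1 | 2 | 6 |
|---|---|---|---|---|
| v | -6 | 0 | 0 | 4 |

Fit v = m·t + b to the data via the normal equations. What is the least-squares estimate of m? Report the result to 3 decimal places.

Compute the Gram sums: Σt·t = 45, Σt = 7, Σ1 = 4.
For Mᵀv: Σt·v = 36, Σv = -2.
So MᵀM·[m, b]ᵀ = Mᵀv: [[45, 7]; [7, 4]]·[m, b]ᵀ = [36, -2]ᵀ.
Δ = 45·4 − 7² = 131.
m = (36·4 − 7·(-2))/131 = 158/131; b = (45·(-2) − 7·36)/131 = -342/131.

m = 1.206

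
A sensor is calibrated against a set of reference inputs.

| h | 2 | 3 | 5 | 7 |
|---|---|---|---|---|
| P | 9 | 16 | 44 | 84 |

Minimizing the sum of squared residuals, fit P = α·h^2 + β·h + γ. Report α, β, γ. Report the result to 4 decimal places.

Normal-equation sums: Σh^2·h^2 = 3123, Σh^2·h = 503, Σh^2 = 87, Σh·h = 87, Σh = 17, Σ1 = 4.
For AᵀP: Σh^2·P = 5396, Σh·P = 874, ΣP = 153.
Normal equations: [[3123, 503, 87]; [503, 87, 17]; [87, 17, 4]]·[α, β, γ]ᵀ = [5396, 874, 153]ᵀ.
Row-reducing yields α = 346/199, β = -107/199, γ = 541/199.

α = 1.7387, β = -0.5377, γ = 2.7186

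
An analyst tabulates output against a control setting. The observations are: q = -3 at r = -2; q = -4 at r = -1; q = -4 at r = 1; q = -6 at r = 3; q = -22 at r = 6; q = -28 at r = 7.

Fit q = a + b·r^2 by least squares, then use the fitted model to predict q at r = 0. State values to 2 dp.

q̂ = -2.39

With design matrix M, MᵀM = [[6, 100]; [100, 3796]] and Mᵀq = [-67, -2238]ᵀ.
det = 6·3796 − 100² = 12776.
a = ((-67)·3796 − 100·(-2238))/12776 = -7633/3194; b = (6·(-2238) − 100·(-67))/12776 = -841/1597.
At r = 0: q̂ = (-7633/3194)·(1) + (-841/1597)·(0) = -7633/3194.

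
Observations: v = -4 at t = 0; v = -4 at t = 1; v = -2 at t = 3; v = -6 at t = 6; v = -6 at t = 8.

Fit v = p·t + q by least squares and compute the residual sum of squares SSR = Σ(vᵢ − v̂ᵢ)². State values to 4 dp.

With design matrix A, AᵀA = [[110, 18]; [18, 5]] and Aᵀv = [-94, -22]ᵀ.
Eliminating q: 5·(row 1) − 18·(row 2) gives 226·p = 5·(-94) − 18·(-22) = -74, so p = -37/113.
Then q = ((-22) − 18·(-37/113))/5 = -364/113.
Residuals: -88/113, -51/113, 249/113, -92/113, -18/113; SSR = 718/113.

SSR = 6.3540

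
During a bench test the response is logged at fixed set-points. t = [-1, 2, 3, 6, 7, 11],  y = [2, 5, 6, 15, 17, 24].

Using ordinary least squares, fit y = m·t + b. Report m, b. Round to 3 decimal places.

Normal-equation sums: Σt·t = 220, Σt = 28, Σ1 = 6.
Right-hand side: Σt·y = 499, Σy = 69.
So XᵀX·[m, b]ᵀ = Xᵀy: [[220, 28]; [28, 6]]·[m, b]ᵀ = [499, 69]ᵀ.
det = 220·6 − 28² = 536.
m = (499·6 − 28·69)/536 = 531/268; b = (220·69 − 28·499)/536 = 151/67.

m = 1.981, b = 2.254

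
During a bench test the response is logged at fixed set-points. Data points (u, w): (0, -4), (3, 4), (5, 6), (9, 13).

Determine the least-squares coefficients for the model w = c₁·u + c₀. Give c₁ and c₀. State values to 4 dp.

c₁ = 1.8304, c₀ = -3.0292

With design matrix A, AᵀA = [[115, 17]; [17, 4]] and Aᵀw = [159, 19]ᵀ.
det = 115·4 − 17² = 171.
c₁ = (159·4 − 17·19)/171 = 313/171; c₀ = (115·19 − 17·159)/171 = -518/171.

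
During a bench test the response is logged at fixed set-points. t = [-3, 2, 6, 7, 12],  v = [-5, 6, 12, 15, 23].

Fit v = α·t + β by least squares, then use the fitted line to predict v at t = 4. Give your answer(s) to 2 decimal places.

Setting ∂/∂α … = 0 gives: 242·α + 24·β = 480;  24·α + 5·β = 51.
det = 242·5 − 24² = 634.
α = (480·5 − 24·51)/634 = 588/317; β = (242·51 − 24·480)/634 = 411/317.
At t = 4: v̂ = (588/317)·(4) + (411/317)·(1) = 2763/317.

v̂ = 8.72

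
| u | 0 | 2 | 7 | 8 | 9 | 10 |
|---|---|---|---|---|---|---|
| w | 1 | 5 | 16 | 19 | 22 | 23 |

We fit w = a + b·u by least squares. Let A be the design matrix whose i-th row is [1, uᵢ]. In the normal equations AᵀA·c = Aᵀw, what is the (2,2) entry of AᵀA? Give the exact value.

Row 2 ↔ basis u, column 2 ↔ basis u, so (AᵀA)_{2,2} = Σᵢ (u)·(u) = (0)·(0) + (2)·(2) + (7)·(7) + (8)·(8) + (9)·(9) + (10)·(10) = 298.

298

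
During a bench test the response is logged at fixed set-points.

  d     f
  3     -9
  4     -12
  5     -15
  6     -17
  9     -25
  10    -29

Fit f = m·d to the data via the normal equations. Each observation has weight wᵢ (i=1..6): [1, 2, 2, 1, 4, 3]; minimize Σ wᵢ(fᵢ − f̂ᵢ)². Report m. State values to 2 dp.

Compute the Gram sums: Σwᵢ·d·d = 751.
Right-hand side: Σwᵢ·d·f = -2145.
Hence m = -2145 / 751 ≈ -2.85619.

m = -2.86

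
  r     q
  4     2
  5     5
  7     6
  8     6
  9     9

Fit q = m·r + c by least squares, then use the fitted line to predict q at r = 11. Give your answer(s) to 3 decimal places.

Normal-equation sums: Σr·r = 235, Σr = 33, Σ1 = 5.
And Σr·q = 204, Σq = 28.
So XᵀX·[m, c]ᵀ = Xᵀq: [[235, 33]; [33, 5]]·[m, c]ᵀ = [204, 28]ᵀ.
det = 235·5 − 33² = 86.
m = (204·5 − 33·28)/86 = 48/43; c = (235·28 − 33·204)/86 = -76/43.
At r = 11: q̂ = (48/43)·(11) + (-76/43)·(1) = 452/43.

q̂ = 10.512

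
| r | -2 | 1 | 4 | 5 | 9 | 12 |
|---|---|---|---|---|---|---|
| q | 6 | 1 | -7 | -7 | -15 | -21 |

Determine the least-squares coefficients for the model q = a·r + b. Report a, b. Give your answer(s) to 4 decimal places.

Setting ∂/∂a … = 0 gives: 271·a + 29·b = -461;  29·a + 6·b = -43.
(Σr·r = 271, Σr = 29, Σ1 = 6, Σr·q = -461, Σq = -43.)
det = 271·6 − 29² = 785.
a = ((-461)·6 − 29·(-43))/785 = -1519/785; b = (271·(-43) − 29·(-461))/785 = 1716/785.

a = -1.9350, b = 2.1860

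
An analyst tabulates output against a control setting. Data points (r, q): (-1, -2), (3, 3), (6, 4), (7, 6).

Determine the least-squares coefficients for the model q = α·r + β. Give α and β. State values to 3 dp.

α = 0.923, β = -0.710

The normal system XᵀX·[α, β]ᵀ = Xᵀq is [[95, 15]; [15, 4]]·[α, β]ᵀ = [77, 11]ᵀ.
det = 95·4 − 15² = 155.
α = (77·4 − 15·11)/155 = 143/155; β = (95·11 − 15·77)/155 = -22/31.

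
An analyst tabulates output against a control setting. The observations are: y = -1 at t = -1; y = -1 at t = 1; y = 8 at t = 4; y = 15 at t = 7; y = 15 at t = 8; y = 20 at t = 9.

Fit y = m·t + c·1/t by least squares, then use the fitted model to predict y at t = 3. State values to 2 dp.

ŷ = 5.66

Forming MᵀM = [[212, 6]; [6, 536197/254016]] and Mᵀy = [437, 4153/504]ᵀ gives MᵀM·[m, c]ᵀ = Mᵀy.
det = 212·(536197/254016) − 6² = 26132297/63504.
m = (437·(536197/254016) − 6·(4153/504))/(26132297/63504) = 221759417/104529188; c = (212·(4153/504) − 6·437)/(26132297/63504) = -55572552/26132297.
At t = 3: ŷ = (221759417/104529188)·(3) + (-55572552/26132297)·(1/3) = 591181515/104529188.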